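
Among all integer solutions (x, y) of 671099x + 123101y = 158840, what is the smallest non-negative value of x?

25

gcd(671099, 123101) = 3971 (Euclid: 671099 = 5·123101 + 55594; 123101 = 2·55594 + 11913; 55594 = 4·11913 + 7942; 11913 = 1·7942 + 3971; 7942 = 2·3971 + 0), and 3971 | 158840.
Extended Euclid: 671099·(-11) + 123101·(60) = 3971. Scale by 40: x₀ = -440.
General solution x = x₀ + 31t; reducing mod 31 gives x = 25 (and y = -135).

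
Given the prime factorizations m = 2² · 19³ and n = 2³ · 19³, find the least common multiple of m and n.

54872

max exponent per prime: 2³ · 19³ = 54872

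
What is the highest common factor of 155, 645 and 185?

5

gcd(155, 645): 645 = 4·155 + 25; 155 = 6·25 + 5; 25 = 5·5 + 0 → 5
gcd(5, 185): 185 = 37·5 + 0 → 5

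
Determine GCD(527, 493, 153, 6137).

527 = 17 · 31; 493 = 17 · 29; 153 = 3² · 17; 6137 = 17 · 19²
gcd takes min exponent of each prime: 17 = 17

17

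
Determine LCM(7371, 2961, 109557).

7371 = 3⁴ · 7 · 13; 2961 = 3² · 7 · 47; 109557 = 3² · 7 · 37 · 47
lcm takes max exponent of each prime: 3⁴ · 7 · 13 · 37 · 47 = 12818169

12818169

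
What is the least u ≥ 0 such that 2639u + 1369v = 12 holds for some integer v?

1037

Reduce mod 1369: 2639u ≡ 12 (mod 1369). With g = gcd(2639, 1369) = 1 dividing 12, divide through: 2639u ≡ 12 (mod 1369).
Since gcd(2639, 1369) = 1, u ≡ 12·(2639)⁻¹ ≡ 1037 (mod 1369). Smallest non-negative: 1037.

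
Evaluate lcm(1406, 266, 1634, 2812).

846412

1406 = 2 · 19 · 37; 266 = 2 · 7 · 19; 1634 = 2 · 19 · 43; 2812 = 2² · 19 · 37
lcm takes max exponent of each prime: 2² · 7 · 19 · 37 · 43 = 846412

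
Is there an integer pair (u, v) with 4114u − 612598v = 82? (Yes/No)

gcd(4114, 612598): 612598 = 148·4114 + 3726; 4114 = 1·3726 + 388; 3726 = 9·388 + 234; 388 = 1·234 + 154; 234 = 1·154 + 80; 154 = 1·80 + 74; 80 = 1·74 + 6; 74 = 12·6 + 2; 6 = 3·2 + 0 → 2
2 divides 82, so a solution exists.

Yes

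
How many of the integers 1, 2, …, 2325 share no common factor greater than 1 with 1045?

1602

Prime factors of 1045: 5, 11, 19. Count integers ≤ 2325 divisible by none of them.
By inclusion–exclusion: 2325 − ⌊2325/5⌋ − ⌊2325/11⌋ − ⌊2325/19⌋ + ⌊2325/55⌋ + ⌊2325/95⌋ + ⌊2325/209⌋ − ⌊2325/1045⌋ = 1602.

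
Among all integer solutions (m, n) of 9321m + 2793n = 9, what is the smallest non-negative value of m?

424

gcd(9321, 2793) = 3 (Euclid: 9321 = 3·2793 + 942; 2793 = 2·942 + 909; 942 = 1·909 + 33; 909 = 27·33 + 18; 33 = 1·18 + 15; 18 = 1·15 + 3; 15 = 5·3 + 0), and 3 | 9.
Extended Euclid: 9321·(-169) + 2793·(564) = 3. Scale by 3: m₀ = -507.
General solution m = m₀ + 931t; reducing mod 931 gives m = 424 (and n = -1415).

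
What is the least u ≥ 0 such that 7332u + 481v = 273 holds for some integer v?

Euclid: 7332 = 15·481 + 117; 481 = 4·117 + 13; 117 = 9·13 + 0 → gcd = 13; 273 = 13·21.
Back-substitution yields 7332·(-4) + 481·(61) = 13, so one solution is u = -4·21 = -84, v = 61·21 = 1281.
Solutions in u differ by 481/13 = 37; the one in [0, 37) is -84 mod 37 = 27.

27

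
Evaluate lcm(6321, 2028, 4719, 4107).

707817514404

6321 = 3 · 7² · 43; 2028 = 2² · 3 · 13²; 4719 = 3 · 11² · 13; 4107 = 3 · 37²
lcm takes max exponent of each prime: 2² · 3 · 7² · 11² · 13² · 37² · 43 = 707817514404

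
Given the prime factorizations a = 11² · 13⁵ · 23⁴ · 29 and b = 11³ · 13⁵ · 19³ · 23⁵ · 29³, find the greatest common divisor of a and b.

min exponent per shared prime: 11² · 13⁵ · 23⁴ · 29 = 364595642485217

364595642485217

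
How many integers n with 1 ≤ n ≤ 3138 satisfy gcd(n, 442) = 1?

442 = 2·13·17. Inclusion–exclusion on these primes:
3138 − ⌊3138/2⌋ − ⌊3138/13⌋ − ⌊3138/17⌋ + ⌊3138/26⌋ + ⌊3138/34⌋ + ⌊3138/221⌋ − ⌊3138/442⌋ = 1363

1363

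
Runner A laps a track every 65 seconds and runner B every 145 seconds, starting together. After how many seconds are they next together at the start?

gcd first: 145 = 2·65 + 15; 65 = 4·15 + 5; 15 = 3·5 + 0 → gcd = 5
lcm = 65·145/gcd = 9425/5 = 1885

1885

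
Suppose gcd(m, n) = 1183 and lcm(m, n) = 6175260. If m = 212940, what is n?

Using mn = gcd(m,n)·lcm(m,n) = 1183·6175260 = 7305332580, we get n = 7305332580/212940 = 34307.

34307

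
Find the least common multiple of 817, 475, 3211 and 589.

817 = 19 · 43; 475 = 5² · 19; 3211 = 13² · 19; 589 = 19 · 31
lcm takes max exponent of each prime: 5² · 13² · 19 · 31 · 43 = 107006575

107006575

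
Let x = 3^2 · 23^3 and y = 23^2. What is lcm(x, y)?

109503

max exponent per prime: 3^2 · 23^3 = 109503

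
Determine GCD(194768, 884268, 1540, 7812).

28

194768 = 2⁴ · 7 · 37 · 47; 884268 = 2² · 3² · 7 · 11² · 29; 1540 = 2² · 5 · 7 · 11; 7812 = 2² · 3² · 7 · 31
gcd takes min exponent of each prime: 2² · 7 = 28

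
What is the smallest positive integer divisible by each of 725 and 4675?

135575

gcd first: 4675 = 6·725 + 325; 725 = 2·325 + 75; 325 = 4·75 + 25; 75 = 3·25 + 0 → gcd = 25
lcm = 725·4675/gcd = 3389375/25 = 135575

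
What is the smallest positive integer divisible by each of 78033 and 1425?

78033 = 3 · 19 · 37²; 1425 = 3 · 5² · 19
max exponents: 3 · 5² · 19 · 37² = 1950825

1950825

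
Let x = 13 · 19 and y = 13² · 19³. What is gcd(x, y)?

247

min exponent per shared prime: 13 · 19 = 247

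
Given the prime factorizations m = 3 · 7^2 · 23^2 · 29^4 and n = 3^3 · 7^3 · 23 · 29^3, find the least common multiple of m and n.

max exponent per prime: 3^3 · 7^3 · 23^2 · 29^4 = 3465018421389

3465018421389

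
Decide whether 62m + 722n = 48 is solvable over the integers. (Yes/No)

Yes

gcd(62, 722): 722 = 11·62 + 40; 62 = 1·40 + 22; 40 = 1·22 + 18; 22 = 1·18 + 4; 18 = 4·4 + 2; 4 = 2·2 + 0 → 2
2 divides 48, so a solution exists.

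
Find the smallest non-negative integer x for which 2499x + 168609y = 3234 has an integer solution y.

Reduce mod 168609: 2499x ≡ 3234 (mod 168609). With g = gcd(2499, 168609) = 147 dividing 3234, divide through: 17x ≡ 22 (mod 1147).
Since gcd(17, 1147) = 1, x ≡ 22·(17)⁻¹ ≡ 676 (mod 1147). Smallest non-negative: 676.

676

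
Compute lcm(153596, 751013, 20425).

lcm(153596, 751013) = 153596·751013/gcd = 115352592748/893 = 129174236
lcm(129174236, 20425) = 129174236·20425/gcd = 2638383770300/817 = 3229355900

3229355900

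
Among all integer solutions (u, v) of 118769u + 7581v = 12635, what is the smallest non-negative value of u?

gcd(118769, 7581) = 2527 (Euclid: 118769 = 15·7581 + 5054; 7581 = 1·5054 + 2527; 5054 = 2·2527 + 0), and 2527 | 12635.
Extended Euclid: 118769·(-1) + 7581·(16) = 2527. Scale by 5: u₀ = -5.
General solution u = u₀ + 3t; reducing mod 3 gives u = 1 (and v = -14).

1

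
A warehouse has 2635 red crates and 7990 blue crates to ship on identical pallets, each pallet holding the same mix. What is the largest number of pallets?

85

Euclid: 7990 = 3·2635 + 85; 2635 = 31·85 + 0. Last nonzero remainder: 85.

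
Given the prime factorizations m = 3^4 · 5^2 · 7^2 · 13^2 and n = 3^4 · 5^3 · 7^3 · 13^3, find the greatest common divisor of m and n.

16769025

min exponent per shared prime: 3^4 · 5^2 · 7^2 · 13^2 = 16769025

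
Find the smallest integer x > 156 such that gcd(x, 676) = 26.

182

676 = 26·26. Any x with gcd(x, 676) = 26 is a multiple of 26, say 26s, with s coprime to 26.
Need s > 156/26, so s ≥ 7. First s ≥ 7 with gcd(s, 26) = 1 is s = 7. Thus x = 26·7 = 182.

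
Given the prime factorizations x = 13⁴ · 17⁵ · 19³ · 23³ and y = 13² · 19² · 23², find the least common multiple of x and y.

max exponent per prime: 13⁴ · 17⁵ · 19³ · 23³ = 3384249138496687981

3384249138496687981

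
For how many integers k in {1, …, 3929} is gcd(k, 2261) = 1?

3004

2261 = 7·17·19. Inclusion–exclusion on these primes:
3929 − ⌊3929/7⌋ − ⌊3929/17⌋ − ⌊3929/19⌋ + ⌊3929/119⌋ + ⌊3929/133⌋ + ⌊3929/323⌋ − ⌊3929/2261⌋ = 3004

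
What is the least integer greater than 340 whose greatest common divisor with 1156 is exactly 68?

408

1156 = 68·17. Any t with gcd(t, 1156) = 68 is a multiple of 68, say 68s, with s coprime to 17.
Need s > 340/68, so s ≥ 6. First s ≥ 6 with gcd(s, 17) = 1 is s = 6. Thus t = 68·6 = 408.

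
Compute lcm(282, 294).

13818

282 = 2 · 3 · 47; 294 = 2 · 3 · 7²
max exponents: 2 · 3 · 7² · 47 = 13818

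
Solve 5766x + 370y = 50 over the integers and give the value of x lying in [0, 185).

115

Reduce mod 370: 5766x ≡ 50 (mod 370). With g = gcd(5766, 370) = 2 dividing 50, divide through: 2883x ≡ 25 (mod 185).
Since gcd(2883, 185) = 1, x ≡ 25·(2883)⁻¹ ≡ 115 (mod 185). Smallest non-negative: 115.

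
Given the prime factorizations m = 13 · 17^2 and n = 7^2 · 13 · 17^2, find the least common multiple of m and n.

max exponent per prime: 7^2 · 13 · 17^2 = 184093

184093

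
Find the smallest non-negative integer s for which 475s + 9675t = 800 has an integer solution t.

Euclid: 9675 = 20·475 + 175; 475 = 2·175 + 125; 175 = 1·125 + 50; 125 = 2·50 + 25; 50 = 2·25 + 0 → gcd = 25; 800 = 25·32.
Back-substitution yields 475·(163) + 9675·(-8) = 25, so one solution is s = 163·32 = 5216, t = -8·32 = -256.
Solutions in s differ by 9675/25 = 387; the one in [0, 387) is 5216 mod 387 = 185.

185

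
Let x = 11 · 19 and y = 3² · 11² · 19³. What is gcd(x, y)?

min exponent per shared prime: 11 · 19 = 209

209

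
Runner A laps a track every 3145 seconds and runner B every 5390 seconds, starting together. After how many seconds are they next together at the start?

3390310

gcd first: 5390 = 1·3145 + 2245; 3145 = 1·2245 + 900; 2245 = 2·900 + 445; 900 = 2·445 + 10; 445 = 44·10 + 5; 10 = 2·5 + 0 → gcd = 5
lcm = 3145·5390/gcd = 16951550/5 = 3390310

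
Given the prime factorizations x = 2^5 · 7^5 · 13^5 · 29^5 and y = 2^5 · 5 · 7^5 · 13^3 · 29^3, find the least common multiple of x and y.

20479386094297151840

max exponent per prime: 2^5 · 5 · 7^5 · 13^5 · 29^5 = 20479386094297151840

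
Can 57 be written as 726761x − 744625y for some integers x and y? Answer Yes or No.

No

By Bézout, 726761x − 744625y = 57 has integer solutions iff gcd(726761, 744625) | 57.
Euclid: 744625 = 1·726761 + 17864; 726761 = 40·17864 + 12201; 17864 = 1·12201 + 5663; 12201 = 2·5663 + 875; 5663 = 6·875 + 413; 875 = 2·413 + 49; 413 = 8·49 + 21; 49 = 2·21 + 7; 21 = 3·7 + 0. gcd = 7; 57 mod 7 = 1. No.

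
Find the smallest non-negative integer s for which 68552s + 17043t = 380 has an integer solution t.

1

Reduce mod 17043: 68552s ≡ 380 (mod 17043). With g = gcd(68552, 17043) = 19 dividing 380, divide through: 3608s ≡ 20 (mod 897).
Since gcd(3608, 897) = 1, s ≡ 20·(3608)⁻¹ ≡ 1 (mod 897). Smallest non-negative: 1.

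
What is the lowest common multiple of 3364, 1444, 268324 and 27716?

564460139202596

3364 = 2² · 29²; 1444 = 2² · 19²; 268324 = 2² · 7² · 37²; 27716 = 2² · 13² · 41
lcm takes max exponent of each prime: 2² · 7² · 13² · 19² · 29² · 37² · 41 = 564460139202596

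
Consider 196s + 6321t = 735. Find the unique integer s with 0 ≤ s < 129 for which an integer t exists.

36

gcd(196, 6321) = 49 (Euclid: 6321 = 32·196 + 49; 196 = 4·49 + 0), and 49 | 735.
Extended Euclid: 196·(-32) + 6321·(1) = 49. Scale by 15: s₀ = -480.
General solution s = s₀ + 129k; reducing mod 129 gives s = 36 (and t = -1).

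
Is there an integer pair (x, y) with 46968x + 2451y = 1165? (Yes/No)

By Bézout, 46968x + 2451y = 1165 has integer solutions iff gcd(46968, 2451) | 1165.
Euclid: 46968 = 19·2451 + 399; 2451 = 6·399 + 57; 399 = 7·57 + 0. gcd = 57; 1165 mod 57 = 25. No.

No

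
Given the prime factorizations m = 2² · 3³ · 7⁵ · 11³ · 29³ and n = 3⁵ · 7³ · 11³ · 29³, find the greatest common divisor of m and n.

min exponent per shared prime: 3³ · 7³ · 11³ · 29³ = 300628350099

300628350099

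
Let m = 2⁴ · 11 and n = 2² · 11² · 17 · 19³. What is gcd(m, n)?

min exponent per shared prime: 2² · 11 = 44

44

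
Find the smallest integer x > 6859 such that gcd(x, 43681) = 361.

gcd(x, 43681) = 361 forces 361 | x; write x = 361s. Then gcd(361s, 361·121) = 361·gcd(s, 121), so need gcd(s, 121) = 1.
361s > 6859 gives s ≥ 20. The least s ≥ 20 coprime to 121 is 20, so x = 361·20 = 7220.

7220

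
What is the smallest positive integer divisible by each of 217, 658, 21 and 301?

217 = 7 · 31; 658 = 2 · 7 · 47; 21 = 3 · 7; 301 = 7 · 43
lcm takes max exponent of each prime: 2 · 3 · 7 · 31 · 43 · 47 = 2631342

2631342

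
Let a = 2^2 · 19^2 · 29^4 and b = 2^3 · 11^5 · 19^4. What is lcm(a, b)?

max exponent per prime: 2^3 · 11^5 · 19^4 · 29^4 = 118757161370306008

118757161370306008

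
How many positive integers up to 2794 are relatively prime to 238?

1127

238 = 2·7·17. Inclusion–exclusion on these primes:
2794 − ⌊2794/2⌋ − ⌊2794/7⌋ − ⌊2794/17⌋ + ⌊2794/14⌋ + ⌊2794/34⌋ + ⌊2794/119⌋ − ⌊2794/238⌋ = 1127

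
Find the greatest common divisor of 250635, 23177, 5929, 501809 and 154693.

gcd(250635, 23177): 250635 = 10·23177 + 18865; 23177 = 1·18865 + 4312; 18865 = 4·4312 + 1617; 4312 = 2·1617 + 1078; 1617 = 1·1078 + 539; 1078 = 2·539 + 0 → 539
gcd(539, 5929): 5929 = 11·539 + 0 → 539
gcd(539, 501809): 501809 = 931·539 + 0 → 539
gcd(539, 154693): 154693 = 287·539 + 0 → 539

539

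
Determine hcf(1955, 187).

Euclid: 1955 = 10·187 + 85; 187 = 2·85 + 17; 85 = 5·17 + 0. Last nonzero remainder: 17.

17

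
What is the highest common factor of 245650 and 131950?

50

245650 = 2 · 5² · 17³
131950 = 2 · 5² · 7 · 13 · 29
Common: 2 · 5² = 50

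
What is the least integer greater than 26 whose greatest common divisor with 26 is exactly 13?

Multiples of 13 above 26: 13·3, 13·4, … . Need the cofactor coprime to 26/13 = 2.
Checking s = 3, 4, … the first with gcd(s, 2) = 1 is s = 3, giving 39.

39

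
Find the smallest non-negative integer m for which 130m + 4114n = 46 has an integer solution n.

gcd(130, 4114) = 2 (Euclid: 4114 = 31·130 + 84; 130 = 1·84 + 46; 84 = 1·46 + 38; 46 = 1·38 + 8; 38 = 4·8 + 6; 8 = 1·6 + 2; 6 = 3·2 + 0), and 2 | 46.
Extended Euclid: 130·(538) + 4114·(-17) = 2. Scale by 23: m₀ = 12374.
General solution m = m₀ + 2057t; reducing mod 2057 gives m = 32 (and n = -1).

32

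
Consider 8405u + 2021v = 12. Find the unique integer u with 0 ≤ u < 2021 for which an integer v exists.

Reduce mod 2021: 8405u ≡ 12 (mod 2021). With g = gcd(8405, 2021) = 1 dividing 12, divide through: 8405u ≡ 12 (mod 2021).
Since gcd(8405, 2021) = 1, u ≡ 12·(8405)⁻¹ ≡ 680 (mod 2021). Smallest non-negative: 680.

680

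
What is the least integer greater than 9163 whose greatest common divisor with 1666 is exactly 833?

gcd(a, 1666) = 833 forces 833 | a; write a = 833s. Then gcd(833s, 833·2) = 833·gcd(s, 2), so need gcd(s, 2) = 1.
833s > 9163 gives s ≥ 12. The least s ≥ 12 coprime to 2 is 13, so a = 833·13 = 10829.

10829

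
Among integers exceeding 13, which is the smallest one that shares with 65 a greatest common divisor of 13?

65 = 13·5. Any k with gcd(k, 65) = 13 is a multiple of 13, say 13s, with s coprime to 5.
Need s > 13/13, so s ≥ 2. First s ≥ 2 with gcd(s, 5) = 1 is s = 2. Thus k = 13·2 = 26.

26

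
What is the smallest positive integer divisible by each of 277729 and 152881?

gcd first: 277729 = 1·152881 + 124848; 152881 = 1·124848 + 28033; 124848 = 4·28033 + 12716; 28033 = 2·12716 + 2601; 12716 = 4·2601 + 2312; 2601 = 1·2312 + 289; 2312 = 8·289 + 0 → gcd = 289
lcm = 277729·152881/gcd = 42459487249/289 = 146918641

146918641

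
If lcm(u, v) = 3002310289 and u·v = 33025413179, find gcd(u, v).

11

From gcd × lcm = uv: gcd = 33025413179 / 3002310289 = 11.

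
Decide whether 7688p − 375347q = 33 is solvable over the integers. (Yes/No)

gcd(7688, 375347): 375347 = 48·7688 + 6323; 7688 = 1·6323 + 1365; 6323 = 4·1365 + 863; 1365 = 1·863 + 502; 863 = 1·502 + 361; 502 = 1·361 + 141; 361 = 2·141 + 79; 141 = 1·79 + 62; 79 = 1·62 + 17; 62 = 3·17 + 11; 17 = 1·11 + 6; 11 = 1·6 + 5; 6 = 1·5 + 1; 5 = 5·1 + 0 → 1
1 divides 33, so a solution exists.

Yes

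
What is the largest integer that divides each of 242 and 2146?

242 = 2 · 11²
2146 = 2 · 29 · 37
Common: 2 = 2

2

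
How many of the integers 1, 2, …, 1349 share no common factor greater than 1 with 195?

195 = 3·5·13. Inclusion–exclusion on these primes:
1349 − ⌊1349/3⌋ − ⌊1349/5⌋ − ⌊1349/13⌋ + ⌊1349/15⌋ + ⌊1349/39⌋ + ⌊1349/65⌋ − ⌊1349/195⌋ = 665

665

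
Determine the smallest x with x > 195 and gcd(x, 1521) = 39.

273

1521 = 39·39. Any x with gcd(x, 1521) = 39 is a multiple of 39, say 39s, with s coprime to 39.
Need s > 195/39, so s ≥ 6. First s ≥ 6 with gcd(s, 39) = 1 is s = 7. Thus x = 39·7 = 273.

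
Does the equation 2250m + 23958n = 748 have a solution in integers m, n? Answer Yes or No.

No

gcd(2250, 23958): 23958 = 10·2250 + 1458; 2250 = 1·1458 + 792; 1458 = 1·792 + 666; 792 = 1·666 + 126; 666 = 5·126 + 36; 126 = 3·36 + 18; 36 = 2·18 + 0 → 18
18 does not divide 748, so a solution does not exist.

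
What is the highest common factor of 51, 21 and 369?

gcd(51, 21): 51 = 2·21 + 9; 21 = 2·9 + 3; 9 = 3·3 + 0 → 3
gcd(3, 369): 369 = 123·3 + 0 → 3

3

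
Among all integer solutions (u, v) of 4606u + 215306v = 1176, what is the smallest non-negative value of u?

Euclid: 215306 = 46·4606 + 3430; 4606 = 1·3430 + 1176; 3430 = 2·1176 + 1078; 1176 = 1·1078 + 98; 1078 = 11·98 + 0 → gcd = 98; 1176 = 98·12.
Back-substitution yields 4606·(187) + 215306·(-4) = 98, so one solution is u = 187·12 = 2244, v = -4·12 = -48.
Solutions in u differ by 215306/98 = 2197; the one in [0, 2197) is 2244 mod 2197 = 47.

47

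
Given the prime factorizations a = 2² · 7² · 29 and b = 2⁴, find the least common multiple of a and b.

22736

max exponent per prime: 2⁴ · 7² · 29 = 22736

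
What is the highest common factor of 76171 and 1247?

1

76171 = 19² · 211
1247 = 29 · 43
Common: 1 = 1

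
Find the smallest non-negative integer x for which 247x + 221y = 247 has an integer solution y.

Reduce mod 221: 247x ≡ 247 (mod 221). With g = gcd(247, 221) = 13 dividing 247, divide through: 19x ≡ 19 (mod 17).
Since gcd(19, 17) = 1, x ≡ 19·(19)⁻¹ ≡ 1 (mod 17). Smallest non-negative: 1.

1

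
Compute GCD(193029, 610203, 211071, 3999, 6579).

gcd(193029, 610203): 610203 = 3·193029 + 31116; 193029 = 6·31116 + 6333; 31116 = 4·6333 + 5784; 6333 = 1·5784 + 549; 5784 = 10·549 + 294; 549 = 1·294 + 255; 294 = 1·255 + 39; 255 = 6·39 + 21; 39 = 1·21 + 18; 21 = 1·18 + 3; 18 = 6·3 + 0 → 3
gcd(3, 211071): 211071 = 70357·3 + 0 → 3
gcd(3, 3999): 3999 = 1333·3 + 0 → 3
gcd(3, 6579): 6579 = 2193·3 + 0 → 3

3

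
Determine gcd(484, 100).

4

484 = 2² · 11²
100 = 2² · 5²
Common: 2² = 4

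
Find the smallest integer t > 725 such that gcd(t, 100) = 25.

100 = 25·4. Any t with gcd(t, 100) = 25 is a multiple of 25, say 25s, with s coprime to 4.
Need s > 725/25, so s ≥ 30. First s ≥ 30 with gcd(s, 4) = 1 is s = 31. Thus t = 25·31 = 775.

775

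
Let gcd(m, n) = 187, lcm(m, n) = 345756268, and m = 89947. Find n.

Using mn = gcd(m,n)·lcm(m,n) = 187·345756268 = 64656422116, we get n = 64656422116/89947 = 718828.

718828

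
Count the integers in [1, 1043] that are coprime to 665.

665 = 5·7·19. Inclusion–exclusion on these primes:
1043 − ⌊1043/5⌋ − ⌊1043/7⌋ − ⌊1043/19⌋ + ⌊1043/35⌋ + ⌊1043/95⌋ + ⌊1043/133⌋ − ⌊1043/665⌋ = 677

677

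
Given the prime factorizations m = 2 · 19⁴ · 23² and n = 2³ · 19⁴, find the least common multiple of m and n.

max exponent per prime: 2³ · 19⁴ · 23² = 551518472

551518472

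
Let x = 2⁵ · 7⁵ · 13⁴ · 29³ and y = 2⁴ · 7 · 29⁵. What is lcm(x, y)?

max exponent per prime: 2⁵ · 7⁵ · 13⁴ · 29⁵ = 315067478373802336

315067478373802336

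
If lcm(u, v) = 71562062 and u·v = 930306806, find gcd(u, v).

gcd·lcm = product, so gcd = 930306806/71562062 = 13.

13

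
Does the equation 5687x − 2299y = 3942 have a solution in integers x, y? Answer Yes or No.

No

By Bézout, 5687x − 2299y = 3942 has integer solutions iff gcd(5687, 2299) | 3942.
Euclid: 5687 = 2·2299 + 1089; 2299 = 2·1089 + 121; 1089 = 9·121 + 0. gcd = 121; 3942 mod 121 = 70. No.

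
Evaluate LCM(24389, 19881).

gcd first: 24389 = 1·19881 + 4508; 19881 = 4·4508 + 1849; 4508 = 2·1849 + 810; 1849 = 2·810 + 229; 810 = 3·229 + 123; 229 = 1·123 + 106; 123 = 1·106 + 17; 106 = 6·17 + 4; 17 = 4·4 + 1; 4 = 4·1 + 0 → gcd = 1
lcm = 24389·19881/gcd = 484877709/1 = 484877709

484877709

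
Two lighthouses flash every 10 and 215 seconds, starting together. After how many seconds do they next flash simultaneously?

gcd first: 215 = 21·10 + 5; 10 = 2·5 + 0 → gcd = 5
lcm = 10·215/gcd = 2150/5 = 430

430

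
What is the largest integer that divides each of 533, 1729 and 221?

gcd(533, 1729): 1729 = 3·533 + 130; 533 = 4·130 + 13; 130 = 10·13 + 0 → 13
gcd(13, 221): 221 = 17·13 + 0 → 13

13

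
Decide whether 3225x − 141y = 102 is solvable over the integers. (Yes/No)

Yes

gcd(3225, 141): 3225 = 22·141 + 123; 141 = 1·123 + 18; 123 = 6·18 + 15; 18 = 1·15 + 3; 15 = 5·3 + 0 → 3
3 divides 102, so a solution exists.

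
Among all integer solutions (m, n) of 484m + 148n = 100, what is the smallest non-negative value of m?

Euclid: 484 = 3·148 + 40; 148 = 3·40 + 28; 40 = 1·28 + 12; 28 = 2·12 + 4; 12 = 3·4 + 0 → gcd = 4; 100 = 4·25.
Back-substitution yields 484·(-11) + 148·(36) = 4, so one solution is m = -11·25 = -275, n = 36·25 = 900.
Solutions in m differ by 148/4 = 37; the one in [0, 37) is -275 mod 37 = 21.

21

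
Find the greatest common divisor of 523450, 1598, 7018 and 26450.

gcd(523450, 1598): 523450 = 327·1598 + 904; 1598 = 1·904 + 694; 904 = 1·694 + 210; 694 = 3·210 + 64; 210 = 3·64 + 18; 64 = 3·18 + 10; 18 = 1·10 + 8; 10 = 1·8 + 2; 8 = 4·2 + 0 → 2
gcd(2, 7018): 7018 = 3509·2 + 0 → 2
gcd(2, 26450): 26450 = 13225·2 + 0 → 2

2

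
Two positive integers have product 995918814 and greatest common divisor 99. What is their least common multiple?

10059786

For any two positive integers, gcd × lcm equals their product. Hence lcm = 995918814 / 99 = 10059786.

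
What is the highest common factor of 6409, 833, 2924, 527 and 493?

17

gcd(6409, 833): 6409 = 7·833 + 578; 833 = 1·578 + 255; 578 = 2·255 + 68; 255 = 3·68 + 51; 68 = 1·51 + 17; 51 = 3·17 + 0 → 17
gcd(17, 2924): 2924 = 172·17 + 0 → 17
gcd(17, 527): 527 = 31·17 + 0 → 17
gcd(17, 493): 493 = 29·17 + 0 → 17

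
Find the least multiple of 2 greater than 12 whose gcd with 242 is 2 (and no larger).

gcd(k, 242) = 2 forces 2 | k; write k = 2s. Then gcd(2s, 2·121) = 2·gcd(s, 121), so need gcd(s, 121) = 1.
2s > 12 gives s ≥ 7. The least s ≥ 7 coprime to 121 is 7, so k = 2·7 = 14.

14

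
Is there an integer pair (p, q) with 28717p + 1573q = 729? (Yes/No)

By Bézout, 28717p + 1573q = 729 has integer solutions iff gcd(28717, 1573) | 729.
Euclid: 28717 = 18·1573 + 403; 1573 = 3·403 + 364; 403 = 1·364 + 39; 364 = 9·39 + 13; 39 = 3·13 + 0. gcd = 13; 729 mod 13 = 1. No.

No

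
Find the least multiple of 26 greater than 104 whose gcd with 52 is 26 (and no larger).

130

52 = 26·2. Any x with gcd(x, 52) = 26 is a multiple of 26, say 26s, with s coprime to 2.
Need s > 104/26, so s ≥ 5. First s ≥ 5 with gcd(s, 2) = 1 is s = 5. Thus x = 26·5 = 130.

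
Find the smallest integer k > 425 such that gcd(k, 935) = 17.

442

935 = 17·55. Any k with gcd(k, 935) = 17 is a multiple of 17, say 17s, with s coprime to 55.
Need s > 425/17, so s ≥ 26. First s ≥ 26 with gcd(s, 55) = 1 is s = 26. Thus k = 17·26 = 442.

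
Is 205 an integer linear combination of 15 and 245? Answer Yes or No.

By Bézout, 15x + 245y = 205 has integer solutions iff gcd(15, 245) | 205.
Euclid: 245 = 16·15 + 5; 15 = 3·5 + 0. gcd = 5; 205 mod 5 = 0. Yes.

Yes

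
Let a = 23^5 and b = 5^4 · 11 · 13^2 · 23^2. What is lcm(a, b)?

max exponent per prime: 5^4 · 11 · 13^2 · 23^5 = 7478226023125

7478226023125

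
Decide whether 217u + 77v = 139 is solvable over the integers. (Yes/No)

gcd(217, 77): 217 = 2·77 + 63; 77 = 1·63 + 14; 63 = 4·14 + 7; 14 = 2·7 + 0 → 7
7 does not divide 139, so a solution does not exist.

No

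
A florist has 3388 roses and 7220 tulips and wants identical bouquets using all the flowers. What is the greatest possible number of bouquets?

4

3388 = 2² · 7 · 11²
7220 = 2² · 5 · 19²
Common: 2² = 4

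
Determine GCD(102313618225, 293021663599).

Euclid: 293021663599 = 2·102313618225 + 88394427149; 102313618225 = 1·88394427149 + 13919191076; 88394427149 = 6·13919191076 + 4879280693; 13919191076 = 2·4879280693 + 4160629690; 4879280693 = 1·4160629690 + 718651003; 4160629690 = 5·718651003 + 567374675; 718651003 = 1·567374675 + 151276328; 567374675 = 3·151276328 + 113545691; 151276328 = 1·113545691 + 37730637; 113545691 = 3·37730637 + 353780; 37730637 = 106·353780 + 229957; 353780 = 1·229957 + 123823; 229957 = 1·123823 + 106134; 123823 = 1·106134 + 17689; 106134 = 6·17689 + 0. Last nonzero remainder: 17689.

17689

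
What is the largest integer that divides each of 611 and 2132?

Euclid: 2132 = 3·611 + 299; 611 = 2·299 + 13; 299 = 23·13 + 0. Last nonzero remainder: 13.

13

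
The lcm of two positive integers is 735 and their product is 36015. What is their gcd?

49

gcd·lcm = product, so gcd = 36015/735 = 49.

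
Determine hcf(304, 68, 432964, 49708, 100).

304 = 2⁴ · 19; 68 = 2² · 17; 432964 = 2² · 7² · 47²; 49708 = 2² · 17² · 43; 100 = 2² · 5²
gcd takes min exponent of each prime: 2² = 4

4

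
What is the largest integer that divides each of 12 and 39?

Euclid: 39 = 3·12 + 3; 12 = 4·3 + 0. Last nonzero remainder: 3.

3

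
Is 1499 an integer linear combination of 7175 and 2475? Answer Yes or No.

By Bézout, 7175u + 2475v = 1499 has integer solutions iff gcd(7175, 2475) | 1499.
Euclid: 7175 = 2·2475 + 2225; 2475 = 1·2225 + 250; 2225 = 8·250 + 225; 250 = 1·225 + 25; 225 = 9·25 + 0. gcd = 25; 1499 mod 25 = 24. No.

No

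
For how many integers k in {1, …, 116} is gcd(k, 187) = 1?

187 = 11·17. Inclusion–exclusion on these primes:
116 − ⌊116/11⌋ − ⌊116/17⌋ + ⌊116/187⌋ = 100

100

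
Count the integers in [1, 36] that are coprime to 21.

21 = 3·7. Inclusion–exclusion on these primes:
36 − ⌊36/3⌋ − ⌊36/7⌋ + ⌊36/21⌋ = 20

20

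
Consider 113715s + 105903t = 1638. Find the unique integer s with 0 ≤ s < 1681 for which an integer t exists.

Reduce mod 105903: 113715s ≡ 1638 (mod 105903). With g = gcd(113715, 105903) = 63 dividing 1638, divide through: 1805s ≡ 26 (mod 1681).
Since gcd(1805, 1681) = 1, s ≡ 26·(1805)⁻¹ ≡ 190 (mod 1681). Smallest non-negative: 190.

190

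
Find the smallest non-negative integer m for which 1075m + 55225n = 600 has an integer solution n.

1028

gcd(1075, 55225) = 25 (Euclid: 55225 = 51·1075 + 400; 1075 = 2·400 + 275; 400 = 1·275 + 125; 275 = 2·125 + 25; 125 = 5·25 + 0), and 25 | 600.
Extended Euclid: 1075·(411) + 55225·(-8) = 25. Scale by 24: m₀ = 9864.
General solution m = m₀ + 2209t; reducing mod 2209 gives m = 1028 (and n = -20).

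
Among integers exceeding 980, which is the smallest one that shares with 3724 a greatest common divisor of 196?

1176

gcd(x, 3724) = 196 forces 196 | x; write x = 196s. Then gcd(196s, 196·19) = 196·gcd(s, 19), so need gcd(s, 19) = 1.
196s > 980 gives s ≥ 6. The least s ≥ 6 coprime to 19 is 6, so x = 196·6 = 1176.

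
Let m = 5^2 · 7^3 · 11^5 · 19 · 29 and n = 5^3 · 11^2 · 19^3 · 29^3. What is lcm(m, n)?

max exponent per prime: 5^3 · 7^3 · 11^5 · 19^3 · 29^3 = 1155107371540805375

1155107371540805375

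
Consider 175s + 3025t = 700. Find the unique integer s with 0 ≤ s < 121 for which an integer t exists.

4

Euclid: 3025 = 17·175 + 50; 175 = 3·50 + 25; 50 = 2·25 + 0 → gcd = 25; 700 = 25·28.
Back-substitution yields 175·(52) + 3025·(-3) = 25, so one solution is s = 52·28 = 1456, t = -3·28 = -84.
Solutions in s differ by 3025/25 = 121; the one in [0, 121) is 1456 mod 121 = 4.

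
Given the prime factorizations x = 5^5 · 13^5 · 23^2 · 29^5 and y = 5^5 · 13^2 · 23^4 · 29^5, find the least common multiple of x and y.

6659906265820939178125

max exponent per prime: 5^5 · 13^5 · 23^4 · 29^5 = 6659906265820939178125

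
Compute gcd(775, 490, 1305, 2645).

5

gcd(775, 490): 775 = 1·490 + 285; 490 = 1·285 + 205; 285 = 1·205 + 80; 205 = 2·80 + 45; 80 = 1·45 + 35; 45 = 1·35 + 10; 35 = 3·10 + 5; 10 = 2·5 + 0 → 5
gcd(5, 1305): 1305 = 261·5 + 0 → 5
gcd(5, 2645): 2645 = 529·5 + 0 → 5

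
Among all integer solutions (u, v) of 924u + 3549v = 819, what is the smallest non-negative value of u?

143

gcd(924, 3549) = 21 (Euclid: 3549 = 3·924 + 777; 924 = 1·777 + 147; 777 = 5·147 + 42; 147 = 3·42 + 21; 42 = 2·21 + 0), and 21 | 819.
Extended Euclid: 924·(73) + 3549·(-19) = 21. Scale by 39: u₀ = 2847.
General solution u = u₀ + 169t; reducing mod 169 gives u = 143 (and v = -37).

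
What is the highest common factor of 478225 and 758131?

11

478225 = 5² · 11 · 37 · 47
758131 = 11 · 41³
Common: 11 = 11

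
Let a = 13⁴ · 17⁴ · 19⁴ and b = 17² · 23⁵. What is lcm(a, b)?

max exponent per prime: 13⁴ · 17⁴ · 19⁴ · 23⁵ = 2000887534766482993943

2000887534766482993943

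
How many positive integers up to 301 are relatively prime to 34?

142

34 = 2·17. Inclusion–exclusion on these primes:
301 − ⌊301/2⌋ − ⌊301/17⌋ + ⌊301/34⌋ = 142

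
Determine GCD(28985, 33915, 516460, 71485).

28985 = 5 · 11 · 17 · 31; 33915 = 3 · 5 · 7 · 17 · 19; 516460 = 2² · 5 · 7² · 17 · 31; 71485 = 5 · 17 · 29²
gcd takes min exponent of each prime: 5 · 17 = 85

85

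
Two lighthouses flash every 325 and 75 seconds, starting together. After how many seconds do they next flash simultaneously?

975

325 = 5² · 13; 75 = 3 · 5²
max exponents: 3 · 5² · 13 = 975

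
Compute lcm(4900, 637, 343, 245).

445900

lcm(4900, 637) = 4900·637/gcd = 3121300/49 = 63700
lcm(63700, 343) = 63700·343/gcd = 21849100/49 = 445900
lcm(445900, 245) = 445900·245/gcd = 109245500/245 = 445900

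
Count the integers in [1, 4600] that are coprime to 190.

Prime factors of 190: 2, 5, 19. Count integers ≤ 4600 divisible by none of them.
By inclusion–exclusion: 4600 − ⌊4600/2⌋ − ⌊4600/5⌋ − ⌊4600/19⌋ + ⌊4600/10⌋ + ⌊4600/38⌋ + ⌊4600/95⌋ − ⌊4600/190⌋ = 1743.

1743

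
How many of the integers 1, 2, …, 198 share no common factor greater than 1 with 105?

105 = 3·5·7. Inclusion–exclusion on these primes:
198 − ⌊198/3⌋ − ⌊198/5⌋ − ⌊198/7⌋ + ⌊198/15⌋ + ⌊198/21⌋ + ⌊198/35⌋ − ⌊198/105⌋ = 91

91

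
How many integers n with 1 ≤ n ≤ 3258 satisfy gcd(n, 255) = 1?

1636

255 = 3·5·17. Inclusion–exclusion on these primes:
3258 − ⌊3258/3⌋ − ⌊3258/5⌋ − ⌊3258/17⌋ + ⌊3258/15⌋ + ⌊3258/51⌋ + ⌊3258/85⌋ − ⌊3258/255⌋ = 1636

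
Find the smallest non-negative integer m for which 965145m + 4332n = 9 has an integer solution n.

1021

Reduce mod 4332: 965145m ≡ 9 (mod 4332). With g = gcd(965145, 4332) = 3 dividing 9, divide through: 321715m ≡ 3 (mod 1444).
Since gcd(321715, 1444) = 1, m ≡ 3·(321715)⁻¹ ≡ 1021 (mod 1444). Smallest non-negative: 1021.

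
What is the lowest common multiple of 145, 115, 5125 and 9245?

6320575375

145 = 5 · 29; 115 = 5 · 23; 5125 = 5³ · 41; 9245 = 5 · 43²
lcm takes max exponent of each prime: 5³ · 23 · 29 · 41 · 43² = 6320575375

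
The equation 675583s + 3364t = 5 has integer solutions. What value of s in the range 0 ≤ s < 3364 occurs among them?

2895

Reduce mod 3364: 675583s ≡ 5 (mod 3364). With g = gcd(675583, 3364) = 1 dividing 5, divide through: 675583s ≡ 5 (mod 3364).
Since gcd(675583, 3364) = 1, s ≡ 5·(675583)⁻¹ ≡ 2895 (mod 3364). Smallest non-negative: 2895.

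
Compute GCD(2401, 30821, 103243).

49

2401 = 7⁴; 30821 = 7² · 17 · 37; 103243 = 7⁴ · 43
gcd takes min exponent of each prime: 7² = 49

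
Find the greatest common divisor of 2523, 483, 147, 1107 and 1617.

gcd(2523, 483): 2523 = 5·483 + 108; 483 = 4·108 + 51; 108 = 2·51 + 6; 51 = 8·6 + 3; 6 = 2·3 + 0 → 3
gcd(3, 147): 147 = 49·3 + 0 → 3
gcd(3, 1107): 1107 = 369·3 + 0 → 3
gcd(3, 1617): 1617 = 539·3 + 0 → 3

3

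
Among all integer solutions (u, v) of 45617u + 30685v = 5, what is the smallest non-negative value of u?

2990

Euclid: 45617 = 1·30685 + 14932; 30685 = 2·14932 + 821; 14932 = 18·821 + 154; 821 = 5·154 + 51; 154 = 3·51 + 1; 51 = 51·1 + 0 → gcd = 1; 5 = 1·5.
Back-substitution yields 45617·(598) + 30685·(-889) = 1, so one solution is u = 598·5 = 2990, v = -889·5 = -4445.
Solutions in u differ by 30685/1 = 30685; the one in [0, 30685) is 2990 mod 30685 = 2990.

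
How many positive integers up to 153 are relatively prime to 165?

165 = 3·5·11. Inclusion–exclusion on these primes:
153 − ⌊153/3⌋ − ⌊153/5⌋ − ⌊153/11⌋ + ⌊153/15⌋ + ⌊153/33⌋ + ⌊153/55⌋ − ⌊153/165⌋ = 75

75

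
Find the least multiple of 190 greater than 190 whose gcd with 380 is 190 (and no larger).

gcd(m, 380) = 190 forces 190 | m; write m = 190s. Then gcd(190s, 190·2) = 190·gcd(s, 2), so need gcd(s, 2) = 1.
190s > 190 gives s ≥ 2. The least s ≥ 2 coprime to 2 is 3, so m = 190·3 = 570.

570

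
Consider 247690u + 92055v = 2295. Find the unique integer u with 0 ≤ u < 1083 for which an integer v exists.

gcd(247690, 92055) = 85 (Euclid: 247690 = 2·92055 + 63580; 92055 = 1·63580 + 28475; 63580 = 2·28475 + 6630; 28475 = 4·6630 + 1955; 6630 = 3·1955 + 765; 1955 = 2·765 + 425; 765 = 1·425 + 340; 425 = 1·340 + 85; 340 = 4·85 + 0), and 85 | 2295.
Extended Euclid: 247690·(-236) + 92055·(635) = 85. Scale by 27: u₀ = -6372.
General solution u = u₀ + 1083t; reducing mod 1083 gives u = 126 (and v = -339).

126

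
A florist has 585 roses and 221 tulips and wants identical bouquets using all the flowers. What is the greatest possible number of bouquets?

13

585 = 3² · 5 · 13
221 = 13 · 17
Common: 13 = 13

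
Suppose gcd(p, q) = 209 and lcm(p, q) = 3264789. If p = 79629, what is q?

8569

Using pq = gcd(p,q)·lcm(p,q) = 209·3264789 = 682340901, we get q = 682340901/79629 = 8569.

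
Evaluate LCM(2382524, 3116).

97683484

gcd first: 2382524 = 764·3116 + 1900; 3116 = 1·1900 + 1216; 1900 = 1·1216 + 684; 1216 = 1·684 + 532; 684 = 1·532 + 152; 532 = 3·152 + 76; 152 = 2·76 + 0 → gcd = 76
lcm = 2382524·3116/gcd = 7423944784/76 = 97683484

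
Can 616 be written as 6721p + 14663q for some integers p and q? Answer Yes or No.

Yes

By Bézout, 6721p + 14663q = 616 has integer solutions iff gcd(6721, 14663) | 616.
Euclid: 14663 = 2·6721 + 1221; 6721 = 5·1221 + 616; 1221 = 1·616 + 605; 616 = 1·605 + 11; 605 = 55·11 + 0. gcd = 11; 616 mod 11 = 0. Yes.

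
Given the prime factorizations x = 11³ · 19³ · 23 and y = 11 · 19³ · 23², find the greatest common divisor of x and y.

1735327

min exponent per shared prime: 11 · 19³ · 23 = 1735327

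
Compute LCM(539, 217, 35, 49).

lcm(539, 217) = 539·217/gcd = 116963/7 = 16709
lcm(16709, 35) = 16709·35/gcd = 584815/7 = 83545
lcm(83545, 49) = 83545·49/gcd = 4093705/49 = 83545

83545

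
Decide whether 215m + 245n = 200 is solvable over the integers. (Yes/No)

Yes

gcd(215, 245): 245 = 1·215 + 30; 215 = 7·30 + 5; 30 = 6·5 + 0 → 5
5 divides 200, so a solution exists.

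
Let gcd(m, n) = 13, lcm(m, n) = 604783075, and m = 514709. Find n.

15275

m·n = gcd·lcm = 13·604783075 = 7862179975, so n = 7862179975/514709 = 15275.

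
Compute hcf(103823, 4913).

Euclid: 103823 = 21·4913 + 650; 4913 = 7·650 + 363; 650 = 1·363 + 287; 363 = 1·287 + 76; 287 = 3·76 + 59; 76 = 1·59 + 17; 59 = 3·17 + 8; 17 = 2·8 + 1; 8 = 8·1 + 0. Last nonzero remainder: 1.

1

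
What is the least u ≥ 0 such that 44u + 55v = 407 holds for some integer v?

gcd(44, 55) = 11 (Euclid: 55 = 1·44 + 11; 44 = 4·11 + 0), and 11 | 407.
Extended Euclid: 44·(-1) + 55·(1) = 11. Scale by 37: u₀ = -37.
General solution u = u₀ + 5t; reducing mod 5 gives u = 3 (and v = 5).

3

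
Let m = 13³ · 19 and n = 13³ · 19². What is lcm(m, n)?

793117

max exponent per prime: 13³ · 19² = 793117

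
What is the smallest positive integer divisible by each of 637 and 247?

gcd first: 637 = 2·247 + 143; 247 = 1·143 + 104; 143 = 1·104 + 39; 104 = 2·39 + 26; 39 = 1·26 + 13; 26 = 2·13 + 0 → gcd = 13
lcm = 637·247/gcd = 157339/13 = 12103

12103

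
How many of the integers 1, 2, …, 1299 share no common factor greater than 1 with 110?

110 = 2·5·11. Inclusion–exclusion on these primes:
1299 − ⌊1299/2⌋ − ⌊1299/5⌋ − ⌊1299/11⌋ + ⌊1299/10⌋ + ⌊1299/22⌋ + ⌊1299/55⌋ − ⌊1299/110⌋ = 473

473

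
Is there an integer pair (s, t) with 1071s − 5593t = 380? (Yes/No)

No

gcd(1071, 5593): 5593 = 5·1071 + 238; 1071 = 4·238 + 119; 238 = 2·119 + 0 → 119
119 does not divide 380, so a solution does not exist.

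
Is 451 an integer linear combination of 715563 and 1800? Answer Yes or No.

No

By Bézout, 715563x − 1800y = 451 has integer solutions iff gcd(715563, 1800) | 451.
Euclid: 715563 = 397·1800 + 963; 1800 = 1·963 + 837; 963 = 1·837 + 126; 837 = 6·126 + 81; 126 = 1·81 + 45; 81 = 1·45 + 36; 45 = 1·36 + 9; 36 = 4·9 + 0. gcd = 9; 451 mod 9 = 1. No.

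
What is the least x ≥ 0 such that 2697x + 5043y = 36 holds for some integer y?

1595

gcd(2697, 5043) = 3 (Euclid: 5043 = 1·2697 + 2346; 2697 = 1·2346 + 351; 2346 = 6·351 + 240; 351 = 1·240 + 111; 240 = 2·111 + 18; 111 = 6·18 + 3; 18 = 6·3 + 0), and 3 | 36.
Extended Euclid: 2697·(273) + 5043·(-146) = 3. Scale by 12: x₀ = 3276.
General solution x = x₀ + 1681t; reducing mod 1681 gives x = 1595 (and y = -853).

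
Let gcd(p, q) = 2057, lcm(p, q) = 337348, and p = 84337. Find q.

p·q = gcd·lcm = 2057·337348 = 693924836, so q = 693924836/84337 = 8228.

8228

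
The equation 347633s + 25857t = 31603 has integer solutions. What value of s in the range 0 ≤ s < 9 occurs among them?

5

Reduce mod 25857: 347633s ≡ 31603 (mod 25857). With g = gcd(347633, 25857) = 2873 dividing 31603, divide through: 121s ≡ 11 (mod 9).
Since gcd(121, 9) = 1, s ≡ 11·(121)⁻¹ ≡ 5 (mod 9). Smallest non-negative: 5.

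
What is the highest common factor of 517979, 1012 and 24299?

517979 = 7² · 11 · 31²; 1012 = 2² · 11 · 23; 24299 = 11 · 47²
gcd takes min exponent of each prime: 11 = 11

11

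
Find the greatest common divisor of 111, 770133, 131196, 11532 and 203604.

gcd(111, 770133): 770133 = 6938·111 + 15; 111 = 7·15 + 6; 15 = 2·6 + 3; 6 = 2·3 + 0 → 3
gcd(3, 131196): 131196 = 43732·3 + 0 → 3
gcd(3, 11532): 11532 = 3844·3 + 0 → 3
gcd(3, 203604): 203604 = 67868·3 + 0 → 3

3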